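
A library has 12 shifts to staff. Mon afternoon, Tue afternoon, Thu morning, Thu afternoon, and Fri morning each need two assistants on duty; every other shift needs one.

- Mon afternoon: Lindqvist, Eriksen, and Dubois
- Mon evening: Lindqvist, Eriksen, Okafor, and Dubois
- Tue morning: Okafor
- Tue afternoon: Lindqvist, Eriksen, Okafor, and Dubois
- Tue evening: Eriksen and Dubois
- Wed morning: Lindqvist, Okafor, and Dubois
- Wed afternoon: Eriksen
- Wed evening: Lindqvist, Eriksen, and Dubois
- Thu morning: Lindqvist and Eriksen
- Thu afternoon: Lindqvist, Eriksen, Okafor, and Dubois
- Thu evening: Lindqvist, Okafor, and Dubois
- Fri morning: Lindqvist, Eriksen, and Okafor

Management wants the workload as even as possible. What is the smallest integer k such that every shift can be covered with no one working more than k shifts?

5

With 4 assistants and 17 worker-slots to fill, someone must work at least ⌈17/4⌉ = 5 shifts, so k ≥ 5.
k = 5 works: Mon afternoon→Lindqvist+Eriksen, Mon evening→Okafor, Tue morning→Okafor, Tue afternoon→Okafor+Dubois, Tue evening→Eriksen, Wed morning→Lindqvist, Wed afternoon→Eriksen, Wed evening→Lindqvist, Thu morning→Lindqvist+Eriksen, Thu afternoon→Okafor+Dubois, Thu evening→Lindqvist, Fri morning→Eriksen+Okafor.
Loads: Lindqvist 5, Eriksen 5, Okafor 5, Dubois 2 — all ≤ 5.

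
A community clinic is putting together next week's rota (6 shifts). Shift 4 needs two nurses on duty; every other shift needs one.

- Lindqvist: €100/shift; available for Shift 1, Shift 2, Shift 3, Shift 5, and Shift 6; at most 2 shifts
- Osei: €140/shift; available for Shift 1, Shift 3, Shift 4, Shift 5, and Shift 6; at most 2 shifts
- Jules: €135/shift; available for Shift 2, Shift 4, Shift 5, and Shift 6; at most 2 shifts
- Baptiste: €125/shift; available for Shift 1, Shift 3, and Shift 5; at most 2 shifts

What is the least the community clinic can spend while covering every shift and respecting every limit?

Shift 4 can only be covered by Osei and Jules, so that assignment is forced.
Picking the cheapest available nurse for each shift independently would cost €775, but that ignores the shift limits.
An optimal schedule: Shift 1→Lindqvist, Shift 2→Lindqvist, Shift 3→Baptiste, Shift 4→Jules+Osei, Shift 5→Baptiste, Shift 6→Jules.
Total: 100 + 100 + 125 + 135 + 140 + 125 + 135 = €860.

€860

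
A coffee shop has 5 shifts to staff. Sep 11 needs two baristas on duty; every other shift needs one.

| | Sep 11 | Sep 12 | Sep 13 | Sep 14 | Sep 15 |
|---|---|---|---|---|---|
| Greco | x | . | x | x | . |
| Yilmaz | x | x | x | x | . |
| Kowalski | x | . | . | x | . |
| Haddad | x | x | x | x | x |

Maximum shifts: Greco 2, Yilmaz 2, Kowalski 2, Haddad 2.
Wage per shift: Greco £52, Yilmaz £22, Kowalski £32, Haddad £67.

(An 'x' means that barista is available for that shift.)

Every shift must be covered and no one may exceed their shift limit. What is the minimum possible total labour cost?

£227

Sep 15 can only be covered by Haddad, so that assignment is forced.
Picking the cheapest available barista for each shift independently would cost £187, but that ignores the shift limits.
An optimal schedule: Sep 11→Kowalski+Greco, Sep 12→Yilmaz, Sep 13→Yilmaz, Sep 14→Kowalski, Sep 15→Haddad.
Total: 32 + 52 + 22 + 22 + 32 + 67 = £227.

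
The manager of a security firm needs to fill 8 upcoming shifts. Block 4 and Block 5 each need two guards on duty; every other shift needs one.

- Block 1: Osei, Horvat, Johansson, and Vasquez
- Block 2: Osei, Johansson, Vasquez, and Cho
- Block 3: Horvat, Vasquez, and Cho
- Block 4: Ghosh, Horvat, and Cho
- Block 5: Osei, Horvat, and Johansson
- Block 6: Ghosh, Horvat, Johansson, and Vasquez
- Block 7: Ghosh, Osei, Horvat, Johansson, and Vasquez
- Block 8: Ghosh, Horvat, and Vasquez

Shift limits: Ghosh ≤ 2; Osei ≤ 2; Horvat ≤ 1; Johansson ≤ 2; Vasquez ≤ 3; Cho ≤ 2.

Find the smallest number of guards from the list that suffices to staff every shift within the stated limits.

10 slots to fill and no one can take more than 3, so at least ⌈10/3⌉ = 4 guards are needed.
Any 4 guards together have capacity at most 3+2+2+2 = 9 < 10 slots, so 4 can never suffice.
Ghosh, Osei, Horvat, Johansson, and Vasquez alone can cover everything: Block 1→Johansson, Block 2→Osei, Block 3→Vasquez, Block 4→Ghosh+Horvat, Block 5→Osei+Johansson, Block 6→Vasquez, Block 7→Vasquez, Block 8→Ghosh.

5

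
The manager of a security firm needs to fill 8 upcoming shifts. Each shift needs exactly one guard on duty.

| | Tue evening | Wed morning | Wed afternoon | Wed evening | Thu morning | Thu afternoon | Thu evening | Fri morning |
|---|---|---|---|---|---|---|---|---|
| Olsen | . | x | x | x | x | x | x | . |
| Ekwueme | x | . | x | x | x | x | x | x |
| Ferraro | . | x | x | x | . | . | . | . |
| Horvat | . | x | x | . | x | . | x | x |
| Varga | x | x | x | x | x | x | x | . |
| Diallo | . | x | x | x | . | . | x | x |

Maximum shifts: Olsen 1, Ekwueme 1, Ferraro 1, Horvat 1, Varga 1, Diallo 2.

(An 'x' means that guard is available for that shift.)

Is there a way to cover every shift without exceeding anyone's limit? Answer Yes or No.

Total capacity is 1+1+1+1+1+2 = 7 but 8 worker-slots are needed — infeasible.

No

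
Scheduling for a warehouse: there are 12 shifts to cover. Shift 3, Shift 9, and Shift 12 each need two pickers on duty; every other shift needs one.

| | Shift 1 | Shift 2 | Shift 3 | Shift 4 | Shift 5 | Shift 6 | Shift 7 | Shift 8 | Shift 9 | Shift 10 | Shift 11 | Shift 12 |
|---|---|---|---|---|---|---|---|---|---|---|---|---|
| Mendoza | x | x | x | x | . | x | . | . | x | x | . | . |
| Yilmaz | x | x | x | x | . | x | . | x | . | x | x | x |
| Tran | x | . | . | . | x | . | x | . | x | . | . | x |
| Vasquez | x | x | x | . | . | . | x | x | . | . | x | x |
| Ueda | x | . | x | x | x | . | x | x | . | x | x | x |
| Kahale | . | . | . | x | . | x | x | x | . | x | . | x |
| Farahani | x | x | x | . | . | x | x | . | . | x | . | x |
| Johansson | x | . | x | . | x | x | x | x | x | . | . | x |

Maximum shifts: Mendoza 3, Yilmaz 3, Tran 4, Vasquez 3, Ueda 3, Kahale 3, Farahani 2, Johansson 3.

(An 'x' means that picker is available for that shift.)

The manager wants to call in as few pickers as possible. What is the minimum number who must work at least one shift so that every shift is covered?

15 slots to fill and no one can take more than 4, so at least ⌈15/4⌉ = 4 pickers are needed.
Any 4 pickers together have capacity at most 4+3+3+3 = 13 < 15 slots, so 4 can never suffice.
Mendoza, Yilmaz, Tran, Vasquez, and Ueda alone can cover everything: Shift 1→Tran, Shift 2→Mendoza, Shift 3→Vasquez+Ueda, Shift 4→Yilmaz, Shift 5→Tran, Shift 6→Mendoza, Shift 7→Tran, Shift 8→Yilmaz, Shift 9→Mendoza+Tran, Shift 10→Yilmaz, Shift 11→Vasquez, Shift 12→Vasquez+Ueda.

5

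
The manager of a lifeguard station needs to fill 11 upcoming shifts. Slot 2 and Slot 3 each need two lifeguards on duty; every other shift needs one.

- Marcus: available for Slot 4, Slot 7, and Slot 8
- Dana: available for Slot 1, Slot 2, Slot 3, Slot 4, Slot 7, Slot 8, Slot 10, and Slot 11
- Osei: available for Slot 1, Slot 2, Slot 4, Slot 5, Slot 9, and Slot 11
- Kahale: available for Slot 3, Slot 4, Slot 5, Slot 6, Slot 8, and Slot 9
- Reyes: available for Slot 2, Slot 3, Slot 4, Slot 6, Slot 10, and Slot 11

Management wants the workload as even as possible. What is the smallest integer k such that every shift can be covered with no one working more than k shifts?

With 5 lifeguards and 13 worker-slots to fill, someone must work at least ⌈13/5⌉ = 3 shifts, so k ≥ 3.
k = 3 works: Slot 1→Dana, Slot 2→Dana+Osei, Slot 3→Kahale+Reyes, Slot 4→Marcus, Slot 5→Osei, Slot 6→Kahale, Slot 7→Marcus, Slot 8→Marcus, Slot 9→Osei, Slot 10→Dana, Slot 11→Reyes.
Loads: Marcus 3, Dana 3, Osei 3, Kahale 2, Reyes 2 — all ≤ 3.

3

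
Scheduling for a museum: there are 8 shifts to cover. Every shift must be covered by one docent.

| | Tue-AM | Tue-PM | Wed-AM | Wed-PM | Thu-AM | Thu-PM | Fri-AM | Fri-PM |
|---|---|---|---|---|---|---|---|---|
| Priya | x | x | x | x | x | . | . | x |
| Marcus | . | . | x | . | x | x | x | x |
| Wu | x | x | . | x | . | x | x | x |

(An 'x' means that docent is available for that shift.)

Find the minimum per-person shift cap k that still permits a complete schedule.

With 3 docents and 8 worker-slots to fill, someone must work at least ⌈8/3⌉ = 3 shifts, so k ≥ 3.
k = 3 works: Tue-AM→Priya, Tue-PM→Priya, Wed-AM→Priya, Wed-PM→Wu, Thu-AM→Marcus, Thu-PM→Marcus, Fri-AM→Marcus, Fri-PM→Wu.
Loads: Priya 3, Marcus 3, Wu 2 — all ≤ 3.

3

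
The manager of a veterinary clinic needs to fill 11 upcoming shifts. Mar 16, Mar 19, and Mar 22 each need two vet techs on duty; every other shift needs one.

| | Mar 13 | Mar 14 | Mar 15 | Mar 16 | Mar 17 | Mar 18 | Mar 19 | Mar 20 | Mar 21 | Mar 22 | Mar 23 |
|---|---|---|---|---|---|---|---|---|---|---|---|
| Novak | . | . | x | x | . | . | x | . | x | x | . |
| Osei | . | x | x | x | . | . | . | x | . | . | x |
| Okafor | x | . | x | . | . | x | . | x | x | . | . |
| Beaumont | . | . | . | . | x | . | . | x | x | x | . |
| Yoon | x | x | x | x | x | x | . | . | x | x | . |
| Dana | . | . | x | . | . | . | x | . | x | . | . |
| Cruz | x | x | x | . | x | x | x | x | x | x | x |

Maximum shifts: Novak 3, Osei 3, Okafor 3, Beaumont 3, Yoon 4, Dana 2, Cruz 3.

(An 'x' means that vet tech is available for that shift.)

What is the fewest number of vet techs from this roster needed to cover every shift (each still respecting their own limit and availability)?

5

14 slots to fill and no one can take more than 4, so at least ⌈14/4⌉ = 4 vet techs are needed.
Any 4 vet techs together have capacity at most 4+3+3+3 = 13 < 14 slots, so 4 can never suffice.
Novak, Osei, Okafor, Beaumont, and Dana alone can cover everything: Mar 13→Okafor, Mar 14→Osei, Mar 15→Dana, Mar 16→Novak+Osei, Mar 17→Beaumont, Mar 18→Okafor, Mar 19→Novak+Dana, Mar 20→Okafor, Mar 21→Beaumont, Mar 22→Novak+Beaumont, Mar 23→Osei.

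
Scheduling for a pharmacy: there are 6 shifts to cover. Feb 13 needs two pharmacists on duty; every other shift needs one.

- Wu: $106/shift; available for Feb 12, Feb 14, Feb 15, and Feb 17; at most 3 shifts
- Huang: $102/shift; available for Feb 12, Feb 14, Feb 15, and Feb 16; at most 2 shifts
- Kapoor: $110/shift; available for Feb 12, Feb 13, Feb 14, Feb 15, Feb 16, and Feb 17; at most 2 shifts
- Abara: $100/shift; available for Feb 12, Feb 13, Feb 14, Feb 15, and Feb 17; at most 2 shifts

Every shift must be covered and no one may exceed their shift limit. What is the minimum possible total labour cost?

Feb 13 can only be covered by Kapoor and Abara, so that assignment is forced.
Picking the cheapest available pharmacist for each shift independently would cost $712, but that ignores the shift limits.
An optimal schedule: Feb 12→Huang, Feb 13→Abara+Kapoor, Feb 14→Wu, Feb 15→Wu, Feb 16→Huang, Feb 17→Abara.
Total: 102 + 100 + 110 + 106 + 106 + 102 + 100 = $726.

$726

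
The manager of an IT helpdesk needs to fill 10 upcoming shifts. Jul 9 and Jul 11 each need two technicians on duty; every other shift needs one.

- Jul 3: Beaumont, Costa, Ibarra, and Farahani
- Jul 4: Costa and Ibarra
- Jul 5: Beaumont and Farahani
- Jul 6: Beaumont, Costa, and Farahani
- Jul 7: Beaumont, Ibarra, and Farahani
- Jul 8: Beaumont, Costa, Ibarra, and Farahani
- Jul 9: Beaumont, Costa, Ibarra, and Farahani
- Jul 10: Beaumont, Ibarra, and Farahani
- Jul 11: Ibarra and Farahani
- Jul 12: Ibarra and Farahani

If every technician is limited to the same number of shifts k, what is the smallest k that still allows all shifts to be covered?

3

With 4 technicians and 12 worker-slots to fill, someone must work at least ⌈12/4⌉ = 3 shifts, so k ≥ 3.
k = 3 works: Jul 3→Costa, Jul 4→Costa, Jul 5→Beaumont, Jul 6→Beaumont, Jul 7→Beaumont, Jul 8→Farahani, Jul 9→Costa+Farahani, Jul 10→Ibarra, Jul 11→Ibarra+Farahani, Jul 12→Ibarra.
Loads: Beaumont 3, Costa 3, Ibarra 3, Farahani 3 — all ≤ 3.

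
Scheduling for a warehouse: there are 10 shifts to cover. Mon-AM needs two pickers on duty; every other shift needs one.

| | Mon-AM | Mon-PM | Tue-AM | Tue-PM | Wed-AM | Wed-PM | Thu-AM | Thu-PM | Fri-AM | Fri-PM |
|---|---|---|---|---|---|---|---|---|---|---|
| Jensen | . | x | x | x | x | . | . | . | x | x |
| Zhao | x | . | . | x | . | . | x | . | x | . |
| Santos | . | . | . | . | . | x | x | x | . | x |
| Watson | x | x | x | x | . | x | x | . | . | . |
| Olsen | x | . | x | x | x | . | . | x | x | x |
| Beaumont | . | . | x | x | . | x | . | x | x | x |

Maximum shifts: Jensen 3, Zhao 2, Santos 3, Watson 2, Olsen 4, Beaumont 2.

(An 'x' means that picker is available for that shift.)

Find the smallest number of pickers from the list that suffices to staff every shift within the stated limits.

11 slots to fill and no one can take more than 4, so at least ⌈11/4⌉ = 3 pickers are needed.
Any 3 pickers together have capacity at most 4+3+3 = 10 < 11 slots, so 3 can never suffice.
Jensen, Zhao, Santos, and Olsen alone can cover everything: Mon-AM→Zhao+Olsen, Mon-PM→Jensen, Tue-AM→Jensen, Tue-PM→Olsen, Wed-AM→Jensen, Wed-PM→Santos, Thu-AM→Zhao, Thu-PM→Santos, Fri-AM→Olsen, Fri-PM→Santos.

4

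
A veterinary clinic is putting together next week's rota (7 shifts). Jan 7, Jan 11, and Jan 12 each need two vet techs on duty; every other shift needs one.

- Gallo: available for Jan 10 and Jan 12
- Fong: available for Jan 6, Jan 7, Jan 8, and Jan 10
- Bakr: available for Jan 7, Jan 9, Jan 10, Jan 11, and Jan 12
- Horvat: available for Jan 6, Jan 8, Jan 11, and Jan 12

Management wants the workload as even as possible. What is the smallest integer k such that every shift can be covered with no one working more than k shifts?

With 4 vet techs and 10 worker-slots to fill, someone must work at least ⌈10/4⌉ = 3 shifts, so k ≥ 3.
k = 3 works: Jan 6→Fong, Jan 7→Fong+Bakr, Jan 8→Fong, Jan 9→Bakr, Jan 10→Gallo, Jan 11→Bakr+Horvat, Jan 12→Gallo+Horvat.
Loads: Gallo 2, Fong 3, Bakr 3, Horvat 2 — all ≤ 3.

3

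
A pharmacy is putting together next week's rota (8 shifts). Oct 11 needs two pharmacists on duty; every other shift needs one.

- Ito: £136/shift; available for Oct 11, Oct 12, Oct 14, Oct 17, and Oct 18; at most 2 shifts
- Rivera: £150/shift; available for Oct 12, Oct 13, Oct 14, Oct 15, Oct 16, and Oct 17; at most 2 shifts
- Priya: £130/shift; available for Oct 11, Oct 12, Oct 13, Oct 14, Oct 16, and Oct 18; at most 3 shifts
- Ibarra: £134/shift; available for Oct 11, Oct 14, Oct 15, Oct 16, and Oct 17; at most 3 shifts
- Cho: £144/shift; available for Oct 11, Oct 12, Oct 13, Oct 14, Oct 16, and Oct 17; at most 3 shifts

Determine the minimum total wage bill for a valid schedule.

Picking the cheapest available pharmacist for each shift independently would cost £1182, but that ignores the shift limits.
An optimal schedule: Oct 11→Ito+Cho, Oct 12→Priya, Oct 13→Priya, Oct 14→Ito, Oct 15→Ibarra, Oct 16→Ibarra, Oct 17→Ibarra, Oct 18→Priya.
Total: 136 + 144 + 130 + 130 + 136 + 134 + 134 + 134 + 130 = £1208.

£1208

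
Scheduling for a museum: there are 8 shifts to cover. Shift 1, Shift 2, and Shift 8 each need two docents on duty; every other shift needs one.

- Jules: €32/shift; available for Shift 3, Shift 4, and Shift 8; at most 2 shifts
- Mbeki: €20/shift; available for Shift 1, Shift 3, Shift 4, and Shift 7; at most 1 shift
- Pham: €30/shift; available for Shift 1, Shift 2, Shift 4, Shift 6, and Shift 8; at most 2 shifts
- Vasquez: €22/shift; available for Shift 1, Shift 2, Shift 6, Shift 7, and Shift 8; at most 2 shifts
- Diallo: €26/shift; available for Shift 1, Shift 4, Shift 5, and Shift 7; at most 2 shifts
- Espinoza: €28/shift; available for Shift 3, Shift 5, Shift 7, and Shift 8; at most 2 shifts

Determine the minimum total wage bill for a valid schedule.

€296

Shift 2 can only be covered by Pham and Vasquez, so that assignment is forced.
Picking the cheapest available docent for each shift independently would cost €252, but that ignores the shift limits.
An optimal schedule: Shift 1→Mbeki+Diallo, Shift 2→Pham+Vasquez, Shift 3→Jules, Shift 4→Jules, Shift 5→Diallo, Shift 6→Pham, Shift 7→Espinoza, Shift 8→Vasquez+Espinoza.
Total: 20 + 26 + 30 + 22 + 32 + 32 + 26 + 30 + 28 + 22 + 28 = €296.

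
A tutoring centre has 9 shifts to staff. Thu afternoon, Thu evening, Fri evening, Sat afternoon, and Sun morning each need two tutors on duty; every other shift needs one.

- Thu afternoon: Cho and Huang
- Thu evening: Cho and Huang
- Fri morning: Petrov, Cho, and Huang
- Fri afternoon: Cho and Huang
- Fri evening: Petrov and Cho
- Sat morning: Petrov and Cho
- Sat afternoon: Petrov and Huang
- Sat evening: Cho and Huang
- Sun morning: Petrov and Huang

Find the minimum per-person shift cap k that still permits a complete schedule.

With 3 tutors and 14 worker-slots to fill, someone must work at least ⌈14/3⌉ = 5 shifts, so k ≥ 5.
k = 5 works: Thu afternoon→Cho+Huang, Thu evening→Cho+Huang, Fri morning→Petrov, Fri afternoon→Cho, Fri evening→Petrov+Cho, Sat morning→Petrov, Sat afternoon→Petrov+Huang, Sat evening→Cho, Sun morning→Petrov+Huang.
Loads: Petrov 5, Cho 5, Huang 4 — all ≤ 5.

5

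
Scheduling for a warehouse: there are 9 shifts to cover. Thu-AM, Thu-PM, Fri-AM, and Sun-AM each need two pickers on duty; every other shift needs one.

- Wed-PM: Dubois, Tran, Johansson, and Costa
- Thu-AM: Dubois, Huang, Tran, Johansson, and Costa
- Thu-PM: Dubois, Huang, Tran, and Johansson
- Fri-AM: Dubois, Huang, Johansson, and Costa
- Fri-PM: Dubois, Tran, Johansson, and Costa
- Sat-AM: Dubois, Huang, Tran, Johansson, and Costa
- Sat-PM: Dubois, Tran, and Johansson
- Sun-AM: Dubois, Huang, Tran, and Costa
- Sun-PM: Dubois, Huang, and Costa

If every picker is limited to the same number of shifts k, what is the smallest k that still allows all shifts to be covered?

3

With 5 pickers and 13 worker-slots to fill, someone must work at least ⌈13/5⌉ = 3 shifts, so k ≥ 3.
k = 3 works: Wed-PM→Dubois, Thu-AM→Johansson+Costa, Thu-PM→Huang+Tran, Fri-AM→Huang+Johansson, Fri-PM→Tran, Sat-AM→Huang, Sat-PM→Dubois, Sun-AM→Tran+Costa, Sun-PM→Dubois.
Loads: Dubois 3, Huang 3, Tran 3, Johansson 2, Costa 2 — all ≤ 3.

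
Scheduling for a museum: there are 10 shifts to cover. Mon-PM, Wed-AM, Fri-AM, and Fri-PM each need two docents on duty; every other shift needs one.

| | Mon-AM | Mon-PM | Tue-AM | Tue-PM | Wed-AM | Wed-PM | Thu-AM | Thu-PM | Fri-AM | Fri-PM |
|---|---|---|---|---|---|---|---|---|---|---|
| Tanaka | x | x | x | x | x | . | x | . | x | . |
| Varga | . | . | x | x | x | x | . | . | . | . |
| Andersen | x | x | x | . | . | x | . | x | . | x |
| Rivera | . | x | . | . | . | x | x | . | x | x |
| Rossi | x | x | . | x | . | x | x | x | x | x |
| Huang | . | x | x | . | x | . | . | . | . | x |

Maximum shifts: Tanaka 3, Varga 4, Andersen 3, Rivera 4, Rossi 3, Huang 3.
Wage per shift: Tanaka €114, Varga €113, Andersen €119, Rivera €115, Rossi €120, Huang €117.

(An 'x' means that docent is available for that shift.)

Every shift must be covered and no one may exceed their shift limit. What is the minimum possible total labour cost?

€1607

Picking the cheapest available docent for each shift independently would cost €1603, but that ignores the shift limits.
An optimal schedule: Mon-AM→Tanaka, Mon-PM→Rivera+Huang, Tue-AM→Varga, Tue-PM→Varga, Wed-AM→Varga+Tanaka, Wed-PM→Varga, Thu-AM→Rivera, Thu-PM→Andersen, Fri-AM→Tanaka+Rivera, Fri-PM→Rivera+Huang.
Total: 114 + 115 + 117 + 113 + 113 + 113 + 114 + 113 + 115 + 119 + 114 + 115 + 115 + 117 = €1607.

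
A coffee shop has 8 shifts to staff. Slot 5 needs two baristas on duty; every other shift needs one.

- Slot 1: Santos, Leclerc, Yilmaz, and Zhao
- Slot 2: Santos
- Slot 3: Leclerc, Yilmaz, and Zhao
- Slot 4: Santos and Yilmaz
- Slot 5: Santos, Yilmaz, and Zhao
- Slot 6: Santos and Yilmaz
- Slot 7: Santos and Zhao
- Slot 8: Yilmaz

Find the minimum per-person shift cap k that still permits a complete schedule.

3

With 4 baristas and 9 worker-slots to fill, someone must work at least ⌈9/4⌉ = 3 shifts, so k ≥ 3.
k = 3 works: Slot 1→Leclerc, Slot 2→Santos, Slot 3→Leclerc, Slot 4→Santos, Slot 5→Yilmaz+Zhao, Slot 6→Santos, Slot 7→Zhao, Slot 8→Yilmaz.
Loads: Santos 3, Leclerc 2, Yilmaz 2, Zhao 2 — all ≤ 3.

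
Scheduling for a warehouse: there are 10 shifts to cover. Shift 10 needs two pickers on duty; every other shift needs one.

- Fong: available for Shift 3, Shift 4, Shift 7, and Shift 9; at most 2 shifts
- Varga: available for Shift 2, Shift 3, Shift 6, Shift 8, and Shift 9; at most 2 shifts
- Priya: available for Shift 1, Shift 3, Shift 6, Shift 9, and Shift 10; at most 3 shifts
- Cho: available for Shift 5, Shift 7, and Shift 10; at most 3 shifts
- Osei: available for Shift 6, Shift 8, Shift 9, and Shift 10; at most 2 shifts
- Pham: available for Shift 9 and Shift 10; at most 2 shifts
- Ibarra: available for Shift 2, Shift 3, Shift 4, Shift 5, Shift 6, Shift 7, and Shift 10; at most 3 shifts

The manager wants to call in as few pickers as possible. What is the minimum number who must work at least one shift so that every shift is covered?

11 slots to fill and no one can take more than 3, so at least ⌈11/3⌉ = 4 pickers are needed.
Varga, Priya, Cho, and Ibarra alone can cover everything: Shift 1→Priya, Shift 2→Varga, Shift 3→Priya, Shift 4→Ibarra, Shift 5→Cho, Shift 6→Ibarra, Shift 7→Cho, Shift 8→Varga, Shift 9→Priya, Shift 10→Cho+Ibarra.

4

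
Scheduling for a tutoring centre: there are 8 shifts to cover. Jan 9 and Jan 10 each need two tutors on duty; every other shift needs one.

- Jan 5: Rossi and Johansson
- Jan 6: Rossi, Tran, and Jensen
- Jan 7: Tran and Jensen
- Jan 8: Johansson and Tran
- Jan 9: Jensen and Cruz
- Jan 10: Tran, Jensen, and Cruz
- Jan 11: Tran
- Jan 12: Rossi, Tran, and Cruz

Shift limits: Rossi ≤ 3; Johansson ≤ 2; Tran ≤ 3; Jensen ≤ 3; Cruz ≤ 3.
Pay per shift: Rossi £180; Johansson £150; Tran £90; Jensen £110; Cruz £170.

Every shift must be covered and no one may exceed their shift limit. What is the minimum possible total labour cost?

Jan 9 can only be covered by Jensen and Cruz, so that assignment is forced.
Jan 11 can only be covered by Tran, so that assignment is forced.
Picking the cheapest available tutor for each shift independently would cost £1080, but that ignores the shift limits.
An optimal schedule: Jan 5→Johansson, Jan 6→Jensen, Jan 7→Tran, Jan 8→Johansson, Jan 9→Jensen+Cruz, Jan 10→Tran+Jensen, Jan 11→Tran, Jan 12→Cruz.
Total: 150 + 110 + 90 + 150 + 110 + 170 + 90 + 110 + 90 + 170 = £1240.

£1240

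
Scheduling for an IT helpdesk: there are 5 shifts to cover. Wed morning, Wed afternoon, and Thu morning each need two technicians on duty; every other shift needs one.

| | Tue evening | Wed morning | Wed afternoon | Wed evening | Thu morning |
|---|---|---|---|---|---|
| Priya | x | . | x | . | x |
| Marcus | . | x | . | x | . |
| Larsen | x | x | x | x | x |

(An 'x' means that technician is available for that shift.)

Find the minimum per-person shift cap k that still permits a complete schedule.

3

With 3 technicians and 8 worker-slots to fill, someone must work at least ⌈8/3⌉ = 3 shifts, so k ≥ 3.
k = 3 works: Tue evening→Priya, Wed morning→Marcus+Larsen, Wed afternoon→Priya+Larsen, Wed evening→Marcus, Thu morning→Priya+Larsen.
Loads: Priya 3, Marcus 2, Larsen 3 — all ≤ 3.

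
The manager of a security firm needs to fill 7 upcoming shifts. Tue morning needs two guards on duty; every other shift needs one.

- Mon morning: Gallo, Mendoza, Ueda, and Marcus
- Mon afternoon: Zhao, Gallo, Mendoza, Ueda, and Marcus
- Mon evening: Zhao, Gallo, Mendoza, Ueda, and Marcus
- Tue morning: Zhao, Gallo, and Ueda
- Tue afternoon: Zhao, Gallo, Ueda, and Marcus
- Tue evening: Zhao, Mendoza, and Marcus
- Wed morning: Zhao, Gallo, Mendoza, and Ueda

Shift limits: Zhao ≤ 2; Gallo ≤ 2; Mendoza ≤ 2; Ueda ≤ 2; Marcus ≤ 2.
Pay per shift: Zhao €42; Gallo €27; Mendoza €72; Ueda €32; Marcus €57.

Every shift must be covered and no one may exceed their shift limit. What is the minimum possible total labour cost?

Picking the cheapest available guard for each shift independently would cost €236, but that ignores the shift limits.
An optimal schedule: Mon morning→Gallo, Mon afternoon→Marcus, Mon evening→Marcus, Tue morning→Gallo+Ueda, Tue afternoon→Ueda, Tue evening→Zhao, Wed morning→Zhao.
Total: 27 + 57 + 57 + 27 + 32 + 32 + 42 + 42 = €316.

€316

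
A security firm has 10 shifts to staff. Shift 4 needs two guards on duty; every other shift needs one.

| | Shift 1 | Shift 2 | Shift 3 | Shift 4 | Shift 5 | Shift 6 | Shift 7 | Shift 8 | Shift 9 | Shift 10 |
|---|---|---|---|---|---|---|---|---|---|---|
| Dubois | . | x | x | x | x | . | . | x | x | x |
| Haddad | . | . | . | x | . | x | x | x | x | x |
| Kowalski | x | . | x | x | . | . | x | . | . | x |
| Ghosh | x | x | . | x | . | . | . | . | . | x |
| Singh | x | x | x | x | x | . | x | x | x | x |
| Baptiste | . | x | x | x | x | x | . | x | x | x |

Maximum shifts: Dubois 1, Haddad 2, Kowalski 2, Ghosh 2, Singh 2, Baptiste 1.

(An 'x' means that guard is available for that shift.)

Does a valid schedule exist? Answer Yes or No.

Total capacity is 1+2+2+2+2+1 = 10 but 11 worker-slots are needed — infeasible.

No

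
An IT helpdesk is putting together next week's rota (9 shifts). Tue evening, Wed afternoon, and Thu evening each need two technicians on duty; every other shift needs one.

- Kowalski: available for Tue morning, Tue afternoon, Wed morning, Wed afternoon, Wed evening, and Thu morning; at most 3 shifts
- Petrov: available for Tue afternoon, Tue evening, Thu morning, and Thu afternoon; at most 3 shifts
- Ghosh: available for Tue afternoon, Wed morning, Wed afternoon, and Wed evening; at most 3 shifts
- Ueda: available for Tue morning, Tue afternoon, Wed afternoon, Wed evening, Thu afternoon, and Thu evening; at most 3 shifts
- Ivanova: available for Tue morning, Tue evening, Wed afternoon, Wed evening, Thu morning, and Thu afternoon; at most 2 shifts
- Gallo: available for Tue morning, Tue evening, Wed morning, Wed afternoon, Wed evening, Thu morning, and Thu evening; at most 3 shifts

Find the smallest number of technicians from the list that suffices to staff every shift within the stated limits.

12 slots to fill and no one can take more than 3, so at least ⌈12/3⌉ = 4 technicians are needed.
Kowalski, Petrov, Ueda, and Gallo alone can cover everything: Tue morning→Kowalski, Tue afternoon→Kowalski, Tue evening→Petrov+Gallo, Wed morning→Kowalski, Wed afternoon→Ueda+Gallo, Wed evening→Ueda, Thu morning→Petrov, Thu afternoon→Petrov, Thu evening→Ueda+Gallo.

4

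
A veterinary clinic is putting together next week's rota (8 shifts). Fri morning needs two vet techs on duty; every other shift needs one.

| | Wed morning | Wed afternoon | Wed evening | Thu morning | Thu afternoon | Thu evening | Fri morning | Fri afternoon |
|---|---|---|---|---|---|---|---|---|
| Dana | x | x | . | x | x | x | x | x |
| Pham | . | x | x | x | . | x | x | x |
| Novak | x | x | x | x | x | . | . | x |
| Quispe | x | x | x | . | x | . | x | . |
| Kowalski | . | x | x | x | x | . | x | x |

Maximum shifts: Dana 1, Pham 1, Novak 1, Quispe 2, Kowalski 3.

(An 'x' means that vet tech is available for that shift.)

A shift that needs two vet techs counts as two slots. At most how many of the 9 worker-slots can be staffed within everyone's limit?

8

Total capacity across all vet techs is 1+1+1+2+3 = 8, and 9 slots are needed, so at most 8 can be filled.
An assignment achieving 8: Wed morning→Novak, Wed evening→Pham, Thu morning→Kowalski, Thu afternoon→Quispe, Thu evening→Dana, Fri morning→Quispe+Kowalski, Fri afternoon→Kowalski.
Loads: Dana 1/1, Pham 1/1, Novak 1/1, Quispe 2/2, Kowalski 3/3.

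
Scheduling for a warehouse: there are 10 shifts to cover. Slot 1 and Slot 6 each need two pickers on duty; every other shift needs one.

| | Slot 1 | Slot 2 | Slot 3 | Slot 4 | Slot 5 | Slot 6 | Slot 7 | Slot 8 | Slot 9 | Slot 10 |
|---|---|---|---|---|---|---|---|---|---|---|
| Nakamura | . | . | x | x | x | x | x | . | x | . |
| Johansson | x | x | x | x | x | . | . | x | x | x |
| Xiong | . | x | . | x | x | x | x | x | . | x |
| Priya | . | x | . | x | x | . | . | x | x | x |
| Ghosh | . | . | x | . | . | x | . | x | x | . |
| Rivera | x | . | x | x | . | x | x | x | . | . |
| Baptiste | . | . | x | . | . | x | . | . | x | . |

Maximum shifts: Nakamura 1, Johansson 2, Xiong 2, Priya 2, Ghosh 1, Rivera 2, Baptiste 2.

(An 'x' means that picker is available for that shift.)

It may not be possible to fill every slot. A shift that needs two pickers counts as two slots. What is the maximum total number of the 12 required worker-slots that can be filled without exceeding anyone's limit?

12

Total capacity across all pickers is 1+2+2+2+1+2+2 = 12, and 12 slots are needed, so at most 12 can be filled.
An assignment achieving 12: Slot 1→Johansson+Rivera, Slot 2→Johansson, Slot 3→Ghosh, Slot 4→Priya, Slot 5→Xiong, Slot 6→Rivera+Baptiste, Slot 7→Nakamura, Slot 8→Priya, Slot 9→Baptiste, Slot 10→Xiong.
Loads: Nakamura 1/1, Johansson 2/2, Xiong 2/2, Priya 2/2, Ghosh 1/1, Rivera 2/2, Baptiste 2/2.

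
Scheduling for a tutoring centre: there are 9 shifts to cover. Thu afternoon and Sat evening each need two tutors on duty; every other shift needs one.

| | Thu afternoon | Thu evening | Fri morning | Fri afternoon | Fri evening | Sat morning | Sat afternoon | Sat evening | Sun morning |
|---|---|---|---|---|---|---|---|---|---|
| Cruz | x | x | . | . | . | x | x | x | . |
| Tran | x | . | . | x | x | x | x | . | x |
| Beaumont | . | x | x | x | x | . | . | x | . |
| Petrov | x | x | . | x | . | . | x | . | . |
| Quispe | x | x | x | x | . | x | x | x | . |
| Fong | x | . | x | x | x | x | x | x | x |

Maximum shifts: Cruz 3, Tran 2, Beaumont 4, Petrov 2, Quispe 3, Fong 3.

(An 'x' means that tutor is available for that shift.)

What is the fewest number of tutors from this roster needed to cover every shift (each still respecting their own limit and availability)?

11 slots to fill and no one can take more than 4, so at least ⌈11/4⌉ = 3 tutors are needed.
Any 3 tutors together have capacity at most 4+3+3 = 10 < 11 slots, so 3 can never suffice.
Cruz, Tran, Beaumont, and Petrov alone can cover everything: Thu afternoon→Cruz+Petrov, Thu evening→Beaumont, Fri morning→Beaumont, Fri afternoon→Beaumont, Fri evening→Tran, Sat morning→Cruz, Sat afternoon→Petrov, Sat evening→Cruz+Beaumont, Sun morning→Tran.

4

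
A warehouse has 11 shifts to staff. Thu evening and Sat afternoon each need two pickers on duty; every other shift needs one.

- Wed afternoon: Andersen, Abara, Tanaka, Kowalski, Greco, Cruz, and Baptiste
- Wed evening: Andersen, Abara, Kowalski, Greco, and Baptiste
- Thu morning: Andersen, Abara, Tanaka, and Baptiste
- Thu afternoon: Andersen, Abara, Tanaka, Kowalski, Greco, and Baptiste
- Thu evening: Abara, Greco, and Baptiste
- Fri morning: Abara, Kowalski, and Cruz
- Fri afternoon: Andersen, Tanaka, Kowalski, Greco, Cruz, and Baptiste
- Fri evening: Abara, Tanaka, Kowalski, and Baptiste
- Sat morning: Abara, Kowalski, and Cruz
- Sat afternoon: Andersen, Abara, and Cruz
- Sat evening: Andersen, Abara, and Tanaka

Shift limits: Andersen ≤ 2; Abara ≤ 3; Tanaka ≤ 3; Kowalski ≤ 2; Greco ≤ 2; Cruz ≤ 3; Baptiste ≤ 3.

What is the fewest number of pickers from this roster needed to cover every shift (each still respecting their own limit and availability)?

5

13 slots to fill and no one can take more than 3, so at least ⌈13/3⌉ = 5 pickers are needed.
Andersen, Abara, Tanaka, Kowalski, and Baptiste alone can cover everything: Wed afternoon→Baptiste, Wed evening→Kowalski, Thu morning→Tanaka, Thu afternoon→Baptiste, Thu evening→Abara+Baptiste, Fri morning→Abara, Fri afternoon→Tanaka, Fri evening→Tanaka, Sat morning→Kowalski, Sat afternoon→Andersen+Abara, Sat evening→Andersen.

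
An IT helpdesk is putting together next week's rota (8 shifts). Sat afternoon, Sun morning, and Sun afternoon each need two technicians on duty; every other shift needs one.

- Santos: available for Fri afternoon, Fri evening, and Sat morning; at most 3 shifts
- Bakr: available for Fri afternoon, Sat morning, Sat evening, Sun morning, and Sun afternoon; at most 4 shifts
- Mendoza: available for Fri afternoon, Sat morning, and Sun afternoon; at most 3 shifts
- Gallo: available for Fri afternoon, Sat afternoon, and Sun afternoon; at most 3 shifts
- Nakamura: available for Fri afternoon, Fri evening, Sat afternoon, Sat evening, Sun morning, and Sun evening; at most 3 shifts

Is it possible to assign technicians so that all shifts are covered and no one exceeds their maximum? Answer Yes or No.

Yes

Sat afternoon can only be covered by Gallo and Nakamura, so that assignment is forced.
Sun morning can only be covered by Bakr and Nakamura, so that assignment is forced.
Sun evening can only be covered by Nakamura, so that assignment is forced.
One valid schedule: Fri afternoon→Santos, Fri evening→Santos, Sat morning→Santos, Sat afternoon→Gallo+Nakamura, Sat evening→Bakr, Sun morning→Bakr+Nakamura, Sun afternoon→Bakr+Mendoza, Sun evening→Nakamura.
Loads: Santos 3/3, Bakr 3/4, Mendoza 1/3, Gallo 1/3, Nakamura 3/3 — all within limits.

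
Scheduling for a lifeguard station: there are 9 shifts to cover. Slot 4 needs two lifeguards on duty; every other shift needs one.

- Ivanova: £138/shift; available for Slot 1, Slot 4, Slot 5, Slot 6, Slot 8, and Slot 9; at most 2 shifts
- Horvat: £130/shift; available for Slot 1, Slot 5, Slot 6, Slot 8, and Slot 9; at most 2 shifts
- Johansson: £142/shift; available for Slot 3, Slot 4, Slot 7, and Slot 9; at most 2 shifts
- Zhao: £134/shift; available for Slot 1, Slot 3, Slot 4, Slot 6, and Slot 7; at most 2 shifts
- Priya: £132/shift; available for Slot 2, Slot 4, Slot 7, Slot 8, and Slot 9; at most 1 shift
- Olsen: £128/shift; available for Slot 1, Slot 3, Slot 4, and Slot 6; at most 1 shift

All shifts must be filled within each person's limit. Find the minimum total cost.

£1348

Slot 2 can only be covered by Priya, so that assignment is forced.
Picking the cheapest available lifeguard for each shift independently would cost £1298, but that ignores the shift limits.
An optimal schedule: Slot 1→Horvat, Slot 2→Priya, Slot 3→Johansson, Slot 4→Zhao+Olsen, Slot 5→Ivanova, Slot 6→Zhao, Slot 7→Johansson, Slot 8→Ivanova, Slot 9→Horvat.
Total: 130 + 132 + 142 + 134 + 128 + 138 + 134 + 142 + 138 + 130 = £1348.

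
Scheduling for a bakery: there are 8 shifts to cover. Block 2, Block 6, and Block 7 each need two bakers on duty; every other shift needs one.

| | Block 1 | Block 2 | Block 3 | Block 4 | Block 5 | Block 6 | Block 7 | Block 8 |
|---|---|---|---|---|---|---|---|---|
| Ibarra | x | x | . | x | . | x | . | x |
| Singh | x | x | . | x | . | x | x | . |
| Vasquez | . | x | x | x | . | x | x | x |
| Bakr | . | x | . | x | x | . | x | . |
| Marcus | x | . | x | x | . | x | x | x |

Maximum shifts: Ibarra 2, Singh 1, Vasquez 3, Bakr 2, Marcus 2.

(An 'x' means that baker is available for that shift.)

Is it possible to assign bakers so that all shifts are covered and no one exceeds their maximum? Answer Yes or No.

No

Total capacity is 2+1+3+2+2 = 10 but 11 worker-slots are needed — infeasible.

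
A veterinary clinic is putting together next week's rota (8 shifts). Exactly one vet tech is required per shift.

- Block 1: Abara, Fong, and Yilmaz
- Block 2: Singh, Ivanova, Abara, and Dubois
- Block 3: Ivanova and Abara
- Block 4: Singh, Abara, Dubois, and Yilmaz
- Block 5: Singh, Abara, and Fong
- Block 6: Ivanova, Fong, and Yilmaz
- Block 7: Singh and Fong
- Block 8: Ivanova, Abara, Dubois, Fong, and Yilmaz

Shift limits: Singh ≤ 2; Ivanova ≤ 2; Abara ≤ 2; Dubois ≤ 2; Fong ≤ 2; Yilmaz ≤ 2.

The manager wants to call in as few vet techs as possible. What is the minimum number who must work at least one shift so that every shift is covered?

8 slots to fill and no one can take more than 2, so at least ⌈8/2⌉ = 4 vet techs are needed.
Singh, Ivanova, Abara, and Dubois alone can cover everything: Block 1→Abara, Block 2→Dubois, Block 3→Ivanova, Block 4→Abara, Block 5→Singh, Block 6→Ivanova, Block 7→Singh, Block 8→Dubois.

4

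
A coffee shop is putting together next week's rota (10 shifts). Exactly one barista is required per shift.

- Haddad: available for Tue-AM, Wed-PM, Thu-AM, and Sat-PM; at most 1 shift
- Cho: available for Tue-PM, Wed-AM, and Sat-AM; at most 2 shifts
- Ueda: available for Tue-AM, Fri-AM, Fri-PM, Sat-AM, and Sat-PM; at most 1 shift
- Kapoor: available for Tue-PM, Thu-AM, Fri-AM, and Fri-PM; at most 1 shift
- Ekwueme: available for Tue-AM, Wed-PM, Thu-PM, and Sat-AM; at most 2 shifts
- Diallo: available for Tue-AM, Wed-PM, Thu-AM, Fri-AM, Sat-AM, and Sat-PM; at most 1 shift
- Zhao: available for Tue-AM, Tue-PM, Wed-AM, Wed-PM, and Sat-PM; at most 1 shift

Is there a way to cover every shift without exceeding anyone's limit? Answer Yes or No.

No

Total capacity is 1+2+1+1+2+1+1 = 9 but 10 worker-slots are needed — infeasible.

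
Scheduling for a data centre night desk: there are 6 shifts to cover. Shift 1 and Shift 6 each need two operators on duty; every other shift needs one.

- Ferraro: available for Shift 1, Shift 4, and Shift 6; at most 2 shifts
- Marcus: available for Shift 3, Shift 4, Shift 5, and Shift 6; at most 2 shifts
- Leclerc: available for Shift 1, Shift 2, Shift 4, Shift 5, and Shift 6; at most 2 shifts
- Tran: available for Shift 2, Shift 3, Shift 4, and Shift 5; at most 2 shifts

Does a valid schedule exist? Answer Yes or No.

Yes

Shift 1 can only be covered by Ferraro and Leclerc, so that assignment is forced.
One valid schedule: Shift 1→Ferraro+Leclerc, Shift 2→Leclerc, Shift 3→Marcus, Shift 4→Tran, Shift 5→Tran, Shift 6→Ferraro+Marcus.
Loads: Ferraro 2/2, Marcus 2/2, Leclerc 2/2, Tran 2/2 — all within limits.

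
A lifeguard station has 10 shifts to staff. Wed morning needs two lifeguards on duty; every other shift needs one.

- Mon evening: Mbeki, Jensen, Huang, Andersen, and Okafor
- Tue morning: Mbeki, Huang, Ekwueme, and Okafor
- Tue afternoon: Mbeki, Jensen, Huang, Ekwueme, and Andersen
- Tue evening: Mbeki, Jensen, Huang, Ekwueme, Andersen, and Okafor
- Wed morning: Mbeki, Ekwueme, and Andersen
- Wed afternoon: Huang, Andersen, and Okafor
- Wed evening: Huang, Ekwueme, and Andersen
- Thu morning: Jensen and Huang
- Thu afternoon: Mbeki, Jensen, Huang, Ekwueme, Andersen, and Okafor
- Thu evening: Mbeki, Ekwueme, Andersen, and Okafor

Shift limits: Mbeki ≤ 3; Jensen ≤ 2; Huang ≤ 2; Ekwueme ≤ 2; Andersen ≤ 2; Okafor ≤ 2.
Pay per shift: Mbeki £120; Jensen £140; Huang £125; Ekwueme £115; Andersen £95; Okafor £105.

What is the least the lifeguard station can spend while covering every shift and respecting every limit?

£1240

Picking the cheapest available lifeguard for each shift independently would cost £1105, but that ignores the shift limits.
An optimal schedule: Mon evening→Mbeki, Tue morning→Okafor, Tue afternoon→Mbeki, Tue evening→Mbeki, Wed morning→Andersen+Ekwueme, Wed afternoon→Andersen, Wed evening→Ekwueme, Thu morning→Huang, Thu afternoon→Huang, Thu evening→Okafor.
Total: 120 + 105 + 120 + 120 + 95 + 115 + 95 + 115 + 125 + 125 + 105 = £1240.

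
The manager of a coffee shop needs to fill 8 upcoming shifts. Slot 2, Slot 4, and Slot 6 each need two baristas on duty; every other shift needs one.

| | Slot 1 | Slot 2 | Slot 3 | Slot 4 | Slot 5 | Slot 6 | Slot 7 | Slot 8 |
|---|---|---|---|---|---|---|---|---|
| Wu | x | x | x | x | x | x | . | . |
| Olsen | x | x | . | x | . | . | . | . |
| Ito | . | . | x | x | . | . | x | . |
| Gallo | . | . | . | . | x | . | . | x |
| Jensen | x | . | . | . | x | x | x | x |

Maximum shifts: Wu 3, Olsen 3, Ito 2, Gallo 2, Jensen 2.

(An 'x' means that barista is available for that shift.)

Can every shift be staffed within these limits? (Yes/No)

Slot 2 can only be covered by Wu and Olsen, so that assignment is forced.
Slot 6 can only be covered by Wu and Jensen, so that assignment is forced.
One valid schedule: Slot 1→Olsen, Slot 2→Wu+Olsen, Slot 3→Wu, Slot 4→Olsen+Ito, Slot 5→Gallo, Slot 6→Wu+Jensen, Slot 7→Ito, Slot 8→Gallo.
Loads: Wu 3/3, Olsen 3/3, Ito 2/2, Gallo 2/2, Jensen 1/2 — all within limits.

Yes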